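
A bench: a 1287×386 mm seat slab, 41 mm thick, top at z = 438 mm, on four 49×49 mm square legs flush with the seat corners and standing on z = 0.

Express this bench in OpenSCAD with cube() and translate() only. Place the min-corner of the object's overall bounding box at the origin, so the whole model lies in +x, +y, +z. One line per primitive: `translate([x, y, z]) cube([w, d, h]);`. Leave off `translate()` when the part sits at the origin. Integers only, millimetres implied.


translate([0, 0, 397]) cube([1287, 386, 41]);
cube([49, 49, 397]);
translate([0, 337, 0]) cube([49, 49, 397]);
translate([1238, 0, 0]) cube([49, 49, 397]);
translate([1238, 337, 0]) cube([49, 49, 397]);


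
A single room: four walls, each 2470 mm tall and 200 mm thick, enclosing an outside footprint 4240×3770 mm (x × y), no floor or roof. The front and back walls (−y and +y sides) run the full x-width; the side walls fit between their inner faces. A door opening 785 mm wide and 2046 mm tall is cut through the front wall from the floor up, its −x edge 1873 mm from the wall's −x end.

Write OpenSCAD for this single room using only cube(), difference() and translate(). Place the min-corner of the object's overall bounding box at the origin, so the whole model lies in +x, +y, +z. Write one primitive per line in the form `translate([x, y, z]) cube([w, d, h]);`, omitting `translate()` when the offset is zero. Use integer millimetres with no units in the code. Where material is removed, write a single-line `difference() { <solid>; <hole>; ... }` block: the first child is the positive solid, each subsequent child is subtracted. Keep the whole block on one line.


difference() { cube([4240, 200, 2470]); translate([1873, 0, 0]) cube([785, 200, 2046]); }
translate([0, 3570, 0]) cube([4240, 200, 2470]);
translate([0, 200, 0]) cube([200, 3370, 2470]);
translate([4040, 200, 0]) cube([200, 3370, 2470]);


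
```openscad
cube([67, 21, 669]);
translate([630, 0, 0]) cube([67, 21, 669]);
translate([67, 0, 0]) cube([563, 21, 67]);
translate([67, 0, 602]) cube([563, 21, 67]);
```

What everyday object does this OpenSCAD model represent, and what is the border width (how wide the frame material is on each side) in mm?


A picture frame. The border width is 67 mm.

Four thin pieces enclosing a rectangular opening — a picture frame. The two full-height stiles are 669 mm tall; the top rail sits at z = 602 and is 67 mm tall, so the border above the opening is 669 − 602 = 67 mm, matching the stile x-width.


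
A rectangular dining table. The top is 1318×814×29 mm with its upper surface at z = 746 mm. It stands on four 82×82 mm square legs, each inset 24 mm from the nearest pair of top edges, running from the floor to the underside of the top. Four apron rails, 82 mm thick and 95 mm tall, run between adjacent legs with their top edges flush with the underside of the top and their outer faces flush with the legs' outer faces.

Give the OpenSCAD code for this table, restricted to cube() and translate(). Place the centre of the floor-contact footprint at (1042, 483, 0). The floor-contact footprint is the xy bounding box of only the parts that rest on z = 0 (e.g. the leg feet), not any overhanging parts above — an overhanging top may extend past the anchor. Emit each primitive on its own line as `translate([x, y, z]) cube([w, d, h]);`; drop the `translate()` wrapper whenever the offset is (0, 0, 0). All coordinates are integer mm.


translate([383, 76, 717]) cube([1318, 814, 29]);
translate([407, 100, 0]) cube([82, 82, 717]);
translate([1595, 100, 0]) cube([82, 82, 717]);
translate([407, 784, 0]) cube([82, 82, 717]);
translate([1595, 784, 0]) cube([82, 82, 717]);
translate([489, 100, 622]) cube([1106, 82, 95]);
translate([489, 784, 622]) cube([1106, 82, 95]);
translate([407, 182, 622]) cube([82, 602, 95]);
translate([1595, 182, 622]) cube([82, 602, 95]);


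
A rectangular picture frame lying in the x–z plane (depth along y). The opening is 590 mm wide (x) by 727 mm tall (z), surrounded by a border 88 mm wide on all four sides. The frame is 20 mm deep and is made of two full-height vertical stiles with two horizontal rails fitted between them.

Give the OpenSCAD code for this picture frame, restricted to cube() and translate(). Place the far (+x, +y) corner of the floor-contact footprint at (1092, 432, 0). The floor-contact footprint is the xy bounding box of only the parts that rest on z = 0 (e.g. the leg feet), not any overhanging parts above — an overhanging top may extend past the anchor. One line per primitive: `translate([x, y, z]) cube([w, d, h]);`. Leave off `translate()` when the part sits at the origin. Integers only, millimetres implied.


translate([326, 412, 0]) cube([88, 20, 903]);
translate([1004, 412, 0]) cube([88, 20, 903]);
translate([414, 412, 0]) cube([590, 20, 88]);
translate([414, 412, 815]) cube([590, 20, 88]);


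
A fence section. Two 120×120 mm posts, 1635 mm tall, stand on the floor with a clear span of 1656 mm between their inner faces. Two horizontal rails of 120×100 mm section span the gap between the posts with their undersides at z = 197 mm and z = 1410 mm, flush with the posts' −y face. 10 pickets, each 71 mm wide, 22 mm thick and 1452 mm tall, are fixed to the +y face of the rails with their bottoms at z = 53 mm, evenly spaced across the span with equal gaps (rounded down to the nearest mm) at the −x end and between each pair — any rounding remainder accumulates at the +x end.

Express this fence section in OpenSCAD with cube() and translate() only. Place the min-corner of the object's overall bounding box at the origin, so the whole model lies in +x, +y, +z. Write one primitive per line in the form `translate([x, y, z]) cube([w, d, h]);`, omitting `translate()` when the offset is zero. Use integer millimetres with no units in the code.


cube([120, 120, 1635]);
translate([1776, 0, 0]) cube([120, 120, 1635]);
translate([120, 0, 197]) cube([1656, 120, 100]);
translate([120, 0, 1410]) cube([1656, 120, 100]);
translate([206, 120, 53]) cube([71, 22, 1452]);
translate([363, 120, 53]) cube([71, 22, 1452]);
translate([520, 120, 53]) cube([71, 22, 1452]);
translate([677, 120, 53]) cube([71, 22, 1452]);
translate([834, 120, 53]) cube([71, 22, 1452]);
translate([991, 120, 53]) cube([71, 22, 1452]);
translate([1148, 120, 53]) cube([71, 22, 1452]);
translate([1305, 120, 53]) cube([71, 22, 1452]);
translate([1462, 120, 53]) cube([71, 22, 1452]);
translate([1619, 120, 53]) cube([71, 22, 1452]);


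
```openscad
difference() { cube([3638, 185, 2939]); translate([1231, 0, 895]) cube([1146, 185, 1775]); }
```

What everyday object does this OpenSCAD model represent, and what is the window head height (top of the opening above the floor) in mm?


A wall with a window opening. The window head height is 2670 mm.

A wall with a rectangular opening subtracted — a window. Sill at z = 895, opening 1775 mm tall, so the head is at 895 + 1775 = 2670 mm.


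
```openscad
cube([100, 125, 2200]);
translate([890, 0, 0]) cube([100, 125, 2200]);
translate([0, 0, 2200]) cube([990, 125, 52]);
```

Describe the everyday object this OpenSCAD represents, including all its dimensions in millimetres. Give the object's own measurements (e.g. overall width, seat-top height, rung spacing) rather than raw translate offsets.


A door frame. The clear opening is 790 mm wide and 2200 mm high. Two 100 mm wide jambs, 125 mm deep, stand either side of the opening from the floor to the top of the opening. A 52 mm thick head sits across the top of both jambs, spanning the full outside width of the frame.


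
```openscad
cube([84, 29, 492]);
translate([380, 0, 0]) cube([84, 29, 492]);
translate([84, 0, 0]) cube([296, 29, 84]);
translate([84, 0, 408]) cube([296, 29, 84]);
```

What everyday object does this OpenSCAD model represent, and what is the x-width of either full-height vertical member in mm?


A picture frame. The border width is 84 mm.

Four thin pieces enclosing a rectangular opening — a picture frame. The two full-height stiles are 492 mm tall; the top rail sits at z = 408 and is 84 mm tall, so the border above the opening is 492 − 408 = 84 mm, matching the stile x-width.


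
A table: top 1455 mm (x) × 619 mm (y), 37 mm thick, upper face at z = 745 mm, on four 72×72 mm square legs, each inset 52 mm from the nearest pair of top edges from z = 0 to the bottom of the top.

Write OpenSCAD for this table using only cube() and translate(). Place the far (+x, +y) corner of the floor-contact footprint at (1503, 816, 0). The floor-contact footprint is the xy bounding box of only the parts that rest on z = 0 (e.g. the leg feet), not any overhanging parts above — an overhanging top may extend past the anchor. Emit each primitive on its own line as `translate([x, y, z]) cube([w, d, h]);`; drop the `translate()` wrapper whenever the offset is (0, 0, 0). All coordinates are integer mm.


translate([100, 249, 708]) cube([1455, 619, 37]);
translate([152, 301, 0]) cube([72, 72, 708]);
translate([1431, 301, 0]) cube([72, 72, 708]);
translate([152, 744, 0]) cube([72, 72, 708]);
translate([1431, 744, 0]) cube([72, 72, 708]);


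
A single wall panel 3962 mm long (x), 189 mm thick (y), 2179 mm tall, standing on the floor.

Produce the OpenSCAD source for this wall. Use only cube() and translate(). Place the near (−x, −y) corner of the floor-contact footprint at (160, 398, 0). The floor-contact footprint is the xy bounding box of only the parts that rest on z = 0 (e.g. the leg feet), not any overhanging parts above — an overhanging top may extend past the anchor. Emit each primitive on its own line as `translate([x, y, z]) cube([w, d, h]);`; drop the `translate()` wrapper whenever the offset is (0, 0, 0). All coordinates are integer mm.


translate([160, 398, 0]) cube([3962, 189, 2179]);


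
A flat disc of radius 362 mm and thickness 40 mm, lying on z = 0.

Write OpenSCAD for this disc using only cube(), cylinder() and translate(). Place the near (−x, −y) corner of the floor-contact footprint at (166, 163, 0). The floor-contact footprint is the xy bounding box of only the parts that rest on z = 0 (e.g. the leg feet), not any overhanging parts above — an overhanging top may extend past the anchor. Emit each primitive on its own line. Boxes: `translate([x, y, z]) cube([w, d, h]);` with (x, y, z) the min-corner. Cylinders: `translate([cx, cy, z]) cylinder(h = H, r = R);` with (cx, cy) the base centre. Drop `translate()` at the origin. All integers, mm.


translate([528, 525, 0]) cylinder(h = 40, r = 362);


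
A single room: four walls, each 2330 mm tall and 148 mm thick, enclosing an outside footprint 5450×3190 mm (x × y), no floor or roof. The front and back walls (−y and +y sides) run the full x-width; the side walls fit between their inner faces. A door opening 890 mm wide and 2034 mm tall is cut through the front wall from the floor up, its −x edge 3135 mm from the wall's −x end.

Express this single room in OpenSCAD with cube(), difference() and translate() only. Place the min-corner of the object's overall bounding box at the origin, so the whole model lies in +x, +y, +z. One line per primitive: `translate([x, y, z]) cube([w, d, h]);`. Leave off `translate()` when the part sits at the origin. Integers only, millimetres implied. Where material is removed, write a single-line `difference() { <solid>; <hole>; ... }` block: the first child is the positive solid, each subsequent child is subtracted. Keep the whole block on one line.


difference() { cube([5450, 148, 2330]); translate([3135, 0, 0]) cube([890, 148, 2034]); }
translate([0, 3042, 0]) cube([5450, 148, 2330]);
translate([0, 148, 0]) cube([148, 2894, 2330]);
translate([5302, 148, 0]) cube([148, 2894, 2330]);


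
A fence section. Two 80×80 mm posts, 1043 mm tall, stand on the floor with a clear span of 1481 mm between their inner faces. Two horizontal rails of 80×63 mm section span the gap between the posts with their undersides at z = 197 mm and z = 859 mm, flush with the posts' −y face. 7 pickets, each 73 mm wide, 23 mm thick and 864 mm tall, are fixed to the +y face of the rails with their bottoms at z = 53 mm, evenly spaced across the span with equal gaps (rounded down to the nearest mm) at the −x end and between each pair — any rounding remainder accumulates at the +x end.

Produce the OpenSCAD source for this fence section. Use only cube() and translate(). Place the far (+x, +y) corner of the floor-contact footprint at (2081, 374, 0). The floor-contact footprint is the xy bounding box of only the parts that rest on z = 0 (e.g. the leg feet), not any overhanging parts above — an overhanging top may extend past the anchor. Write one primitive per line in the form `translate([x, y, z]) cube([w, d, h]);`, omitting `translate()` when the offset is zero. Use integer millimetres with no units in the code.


translate([440, 294, 0]) cube([80, 80, 1043]);
translate([2001, 294, 0]) cube([80, 80, 1043]);
translate([520, 294, 197]) cube([1481, 80, 63]);
translate([520, 294, 859]) cube([1481, 80, 63]);
translate([641, 374, 53]) cube([73, 23, 864]);
translate([835, 374, 53]) cube([73, 23, 864]);
translate([1029, 374, 53]) cube([73, 23, 864]);
translate([1223, 374, 53]) cube([73, 23, 864]);
translate([1417, 374, 53]) cube([73, 23, 864]);
translate([1611, 374, 53]) cube([73, 23, 864]);
translate([1805, 374, 53]) cube([73, 23, 864]);


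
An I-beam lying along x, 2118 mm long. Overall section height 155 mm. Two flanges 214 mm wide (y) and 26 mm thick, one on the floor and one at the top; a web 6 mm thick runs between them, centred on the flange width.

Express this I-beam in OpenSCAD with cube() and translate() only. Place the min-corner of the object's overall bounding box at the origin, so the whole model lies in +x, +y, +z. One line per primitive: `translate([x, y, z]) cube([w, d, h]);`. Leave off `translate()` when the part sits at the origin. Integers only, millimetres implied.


cube([2118, 214, 26]);
translate([0, 104, 26]) cube([2118, 6, 103]);
translate([0, 0, 129]) cube([2118, 214, 26]);


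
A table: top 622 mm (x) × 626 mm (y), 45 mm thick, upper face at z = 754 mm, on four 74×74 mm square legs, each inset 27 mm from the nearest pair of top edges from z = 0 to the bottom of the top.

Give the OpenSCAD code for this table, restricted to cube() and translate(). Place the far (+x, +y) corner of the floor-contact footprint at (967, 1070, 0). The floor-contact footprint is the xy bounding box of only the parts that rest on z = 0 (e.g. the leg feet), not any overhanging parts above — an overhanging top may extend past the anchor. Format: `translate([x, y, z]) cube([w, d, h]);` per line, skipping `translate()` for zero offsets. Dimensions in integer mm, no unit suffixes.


// leg_h = 754 - 45 = 709
translate([372, 471, 709]) cube([622, 626, 45]);
translate([399, 498, 0]) cube([74, 74, 709]);
translate([893, 498, 0]) cube([74, 74, 709]);
translate([399, 996, 0]) cube([74, 74, 709]);
translate([893, 996, 0]) cube([74, 74, 709]);


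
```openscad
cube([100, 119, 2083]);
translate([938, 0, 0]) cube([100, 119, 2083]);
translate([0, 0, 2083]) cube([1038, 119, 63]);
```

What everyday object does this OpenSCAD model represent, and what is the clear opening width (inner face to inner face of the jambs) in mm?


A door frame. The clear opening width is 838 mm.

Two 2083 mm tall posts with a header on top — a door frame. The left jamb is 100 mm wide at x = 0; the right jamb starts at x = 938. The clear opening is 938 − 100 = 838 mm.


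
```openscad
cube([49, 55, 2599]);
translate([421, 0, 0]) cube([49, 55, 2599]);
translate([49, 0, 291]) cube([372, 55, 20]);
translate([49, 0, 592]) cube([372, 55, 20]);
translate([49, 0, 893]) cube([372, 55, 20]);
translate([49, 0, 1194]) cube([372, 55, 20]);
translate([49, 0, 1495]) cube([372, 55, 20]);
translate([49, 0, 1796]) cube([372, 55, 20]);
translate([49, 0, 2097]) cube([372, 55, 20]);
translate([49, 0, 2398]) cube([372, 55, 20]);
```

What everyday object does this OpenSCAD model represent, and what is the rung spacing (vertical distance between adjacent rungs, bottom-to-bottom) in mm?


A ladder. The rung spacing is 301 mm.

Two tall 49×55 posts with 8 short bars between them — a ladder. Adjacent rungs sit at z = 291 and z = 592, so the spacing is 592 − 291 = 301 mm.


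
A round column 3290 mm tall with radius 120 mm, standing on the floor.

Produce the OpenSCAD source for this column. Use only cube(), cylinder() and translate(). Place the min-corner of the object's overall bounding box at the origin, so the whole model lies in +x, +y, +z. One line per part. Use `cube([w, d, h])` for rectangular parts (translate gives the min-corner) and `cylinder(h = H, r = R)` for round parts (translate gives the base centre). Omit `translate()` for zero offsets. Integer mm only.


translate([120, 120, 0]) cylinder(h = 3290, r = 120);


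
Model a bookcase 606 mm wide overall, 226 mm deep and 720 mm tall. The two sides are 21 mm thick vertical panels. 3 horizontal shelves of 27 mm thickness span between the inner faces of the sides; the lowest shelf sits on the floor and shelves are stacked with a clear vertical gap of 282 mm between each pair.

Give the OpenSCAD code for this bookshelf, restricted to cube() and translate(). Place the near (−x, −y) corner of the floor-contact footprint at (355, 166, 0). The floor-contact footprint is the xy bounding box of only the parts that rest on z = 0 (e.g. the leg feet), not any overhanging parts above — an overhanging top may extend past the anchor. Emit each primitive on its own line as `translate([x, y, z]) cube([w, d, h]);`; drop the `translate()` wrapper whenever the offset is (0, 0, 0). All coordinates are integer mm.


translate([355, 166, 0]) cube([21, 226, 720]);
translate([940, 166, 0]) cube([21, 226, 720]);
translate([376, 166, 0]) cube([564, 226, 27]);
translate([376, 166, 309]) cube([564, 226, 27]);
translate([376, 166, 618]) cube([564, 226, 27]);


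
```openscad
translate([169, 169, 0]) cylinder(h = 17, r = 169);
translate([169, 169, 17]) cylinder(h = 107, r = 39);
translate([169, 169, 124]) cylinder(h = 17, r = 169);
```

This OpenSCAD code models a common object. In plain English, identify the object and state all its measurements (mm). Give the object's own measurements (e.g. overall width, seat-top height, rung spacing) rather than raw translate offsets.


A spool: two coaxial disc flanges of radius 169 mm and thickness 17 mm, joined by a core cylinder of radius 39 mm and height 107 mm. The lower flange rests on z = 0 and the three cylinders share a vertical axis.


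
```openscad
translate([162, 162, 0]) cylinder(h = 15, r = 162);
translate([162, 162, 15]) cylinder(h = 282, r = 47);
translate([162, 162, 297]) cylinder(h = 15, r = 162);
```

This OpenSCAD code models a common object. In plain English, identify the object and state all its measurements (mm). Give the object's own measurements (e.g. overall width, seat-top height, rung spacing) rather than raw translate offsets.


A spool: two coaxial disc flanges of radius 162 mm and thickness 15 mm, joined by a core cylinder of radius 47 mm and height 282 mm. The lower flange rests on z = 0 and the three cylinders share a vertical axis.


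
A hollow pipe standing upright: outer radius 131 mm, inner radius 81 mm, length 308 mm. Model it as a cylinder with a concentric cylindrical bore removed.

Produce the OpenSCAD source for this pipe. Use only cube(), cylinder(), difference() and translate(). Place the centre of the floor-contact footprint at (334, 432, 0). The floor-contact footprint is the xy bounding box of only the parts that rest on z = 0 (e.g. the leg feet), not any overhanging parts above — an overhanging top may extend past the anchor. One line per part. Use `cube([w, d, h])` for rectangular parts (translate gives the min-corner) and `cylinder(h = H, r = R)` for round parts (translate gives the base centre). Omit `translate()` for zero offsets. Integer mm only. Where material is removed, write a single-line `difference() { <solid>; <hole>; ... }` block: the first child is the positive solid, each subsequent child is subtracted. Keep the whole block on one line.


difference() { translate([334, 432, 0]) cylinder(h = 308, r = 131); translate([334, 432, 0]) cylinder(h = 308, r = 81); }


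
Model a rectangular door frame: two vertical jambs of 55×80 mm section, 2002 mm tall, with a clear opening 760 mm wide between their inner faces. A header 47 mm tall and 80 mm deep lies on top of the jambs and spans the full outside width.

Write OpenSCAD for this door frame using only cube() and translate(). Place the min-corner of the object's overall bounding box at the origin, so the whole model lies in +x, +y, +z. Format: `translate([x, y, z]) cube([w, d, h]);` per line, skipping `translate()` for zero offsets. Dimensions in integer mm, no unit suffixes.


cube([55, 80, 2002]);
translate([815, 0, 0]) cube([55, 80, 2002]);
translate([0, 0, 2002]) cube([870, 80, 47]);


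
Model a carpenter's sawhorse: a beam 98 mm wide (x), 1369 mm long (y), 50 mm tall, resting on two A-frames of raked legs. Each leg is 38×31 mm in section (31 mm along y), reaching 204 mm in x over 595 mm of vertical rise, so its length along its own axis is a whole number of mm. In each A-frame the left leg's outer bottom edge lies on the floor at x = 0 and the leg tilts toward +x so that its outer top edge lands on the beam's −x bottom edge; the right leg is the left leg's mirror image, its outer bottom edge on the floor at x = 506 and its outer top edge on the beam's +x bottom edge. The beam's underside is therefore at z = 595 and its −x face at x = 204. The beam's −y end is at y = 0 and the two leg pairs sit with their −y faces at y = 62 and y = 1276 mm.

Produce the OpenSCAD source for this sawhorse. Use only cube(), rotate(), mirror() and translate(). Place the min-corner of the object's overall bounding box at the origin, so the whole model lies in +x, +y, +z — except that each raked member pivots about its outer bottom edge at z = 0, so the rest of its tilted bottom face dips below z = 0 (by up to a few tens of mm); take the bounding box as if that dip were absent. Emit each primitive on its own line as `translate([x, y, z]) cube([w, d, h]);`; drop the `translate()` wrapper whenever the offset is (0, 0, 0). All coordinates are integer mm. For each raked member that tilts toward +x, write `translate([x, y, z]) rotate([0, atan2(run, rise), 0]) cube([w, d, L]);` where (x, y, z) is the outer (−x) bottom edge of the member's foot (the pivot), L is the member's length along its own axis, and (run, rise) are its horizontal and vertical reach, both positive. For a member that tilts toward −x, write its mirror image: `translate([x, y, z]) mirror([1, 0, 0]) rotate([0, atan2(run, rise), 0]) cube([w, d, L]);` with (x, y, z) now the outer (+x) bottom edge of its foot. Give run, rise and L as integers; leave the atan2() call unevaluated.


// leg length = √(204² + 595²) = 629
// right-leg outer foot x = 2·204 + 98 = 506
// beam min-corner = (204, 0, 595)
translate([204, 0, 595]) cube([98, 1369, 50]);
translate([0, 62, 0]) rotate([0, atan2(204, 595), 0]) cube([38, 31, 629]);
translate([506, 62, 0]) mirror([1, 0, 0]) rotate([0, atan2(204, 595), 0]) cube([38, 31, 629]);
translate([0, 1276, 0]) rotate([0, atan2(204, 595), 0]) cube([38, 31, 629]);
translate([506, 1276, 0]) mirror([1, 0, 0]) rotate([0, atan2(204, 595), 0]) cube([38, 31, 629]);


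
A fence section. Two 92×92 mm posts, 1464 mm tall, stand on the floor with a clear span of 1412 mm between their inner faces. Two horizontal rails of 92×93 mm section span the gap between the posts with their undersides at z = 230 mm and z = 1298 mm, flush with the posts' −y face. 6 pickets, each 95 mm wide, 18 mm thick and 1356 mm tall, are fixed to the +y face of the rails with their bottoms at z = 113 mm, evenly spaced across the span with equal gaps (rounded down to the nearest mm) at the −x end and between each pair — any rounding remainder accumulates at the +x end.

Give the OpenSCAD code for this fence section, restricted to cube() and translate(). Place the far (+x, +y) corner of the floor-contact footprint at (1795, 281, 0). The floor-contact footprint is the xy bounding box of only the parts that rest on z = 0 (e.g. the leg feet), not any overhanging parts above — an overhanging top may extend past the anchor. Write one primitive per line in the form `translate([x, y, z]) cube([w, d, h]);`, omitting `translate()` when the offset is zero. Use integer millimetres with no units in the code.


translate([199, 189, 0]) cube([92, 92, 1464]);
translate([1703, 189, 0]) cube([92, 92, 1464]);
translate([291, 189, 230]) cube([1412, 92, 93]);
translate([291, 189, 1298]) cube([1412, 92, 93]);
translate([411, 281, 113]) cube([95, 18, 1356]);
translate([626, 281, 113]) cube([95, 18, 1356]);
translate([841, 281, 113]) cube([95, 18, 1356]);
translate([1056, 281, 113]) cube([95, 18, 1356]);
translate([1271, 281, 113]) cube([95, 18, 1356]);
translate([1486, 281, 113]) cube([95, 18, 1356]);


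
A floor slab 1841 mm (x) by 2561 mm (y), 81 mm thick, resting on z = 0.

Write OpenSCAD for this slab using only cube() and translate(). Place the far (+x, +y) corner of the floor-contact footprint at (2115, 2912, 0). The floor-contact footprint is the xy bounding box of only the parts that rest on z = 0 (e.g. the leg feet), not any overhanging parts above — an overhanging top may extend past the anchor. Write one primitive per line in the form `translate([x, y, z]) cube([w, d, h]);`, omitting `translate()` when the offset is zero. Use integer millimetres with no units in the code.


translate([274, 351, 0]) cube([1841, 2561, 81]);


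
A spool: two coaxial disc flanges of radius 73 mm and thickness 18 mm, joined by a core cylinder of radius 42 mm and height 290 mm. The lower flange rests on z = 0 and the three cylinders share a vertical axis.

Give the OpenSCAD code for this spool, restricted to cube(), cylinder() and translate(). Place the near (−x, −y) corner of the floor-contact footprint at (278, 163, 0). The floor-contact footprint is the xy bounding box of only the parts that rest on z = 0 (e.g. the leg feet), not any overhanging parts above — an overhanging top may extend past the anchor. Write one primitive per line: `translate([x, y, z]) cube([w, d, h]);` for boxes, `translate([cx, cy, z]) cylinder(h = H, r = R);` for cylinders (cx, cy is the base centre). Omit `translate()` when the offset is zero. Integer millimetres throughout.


translate([351, 236, 0]) cylinder(h = 18, r = 73);
translate([351, 236, 18]) cylinder(h = 290, r = 42);
translate([351, 236, 308]) cylinder(h = 18, r = 73);


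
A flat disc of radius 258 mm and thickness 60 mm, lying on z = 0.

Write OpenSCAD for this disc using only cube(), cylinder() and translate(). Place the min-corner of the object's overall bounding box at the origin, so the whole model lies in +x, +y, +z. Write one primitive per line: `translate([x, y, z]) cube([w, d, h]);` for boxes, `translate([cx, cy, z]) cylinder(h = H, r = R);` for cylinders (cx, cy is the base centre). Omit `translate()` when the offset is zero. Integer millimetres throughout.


translate([258, 258, 0]) cylinder(h = 60, r = 258);


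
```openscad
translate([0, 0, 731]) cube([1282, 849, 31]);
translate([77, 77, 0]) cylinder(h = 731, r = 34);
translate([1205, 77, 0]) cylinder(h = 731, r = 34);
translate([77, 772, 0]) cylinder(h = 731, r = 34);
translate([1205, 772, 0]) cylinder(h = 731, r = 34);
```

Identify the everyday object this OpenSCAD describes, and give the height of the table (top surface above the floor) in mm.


A table. The table height is 762 mm.

A 1282×849×31 slab sits at z = 731 on four Ø68 mm round legs — a table. The top surface is at 731 + 31 = 762 mm.


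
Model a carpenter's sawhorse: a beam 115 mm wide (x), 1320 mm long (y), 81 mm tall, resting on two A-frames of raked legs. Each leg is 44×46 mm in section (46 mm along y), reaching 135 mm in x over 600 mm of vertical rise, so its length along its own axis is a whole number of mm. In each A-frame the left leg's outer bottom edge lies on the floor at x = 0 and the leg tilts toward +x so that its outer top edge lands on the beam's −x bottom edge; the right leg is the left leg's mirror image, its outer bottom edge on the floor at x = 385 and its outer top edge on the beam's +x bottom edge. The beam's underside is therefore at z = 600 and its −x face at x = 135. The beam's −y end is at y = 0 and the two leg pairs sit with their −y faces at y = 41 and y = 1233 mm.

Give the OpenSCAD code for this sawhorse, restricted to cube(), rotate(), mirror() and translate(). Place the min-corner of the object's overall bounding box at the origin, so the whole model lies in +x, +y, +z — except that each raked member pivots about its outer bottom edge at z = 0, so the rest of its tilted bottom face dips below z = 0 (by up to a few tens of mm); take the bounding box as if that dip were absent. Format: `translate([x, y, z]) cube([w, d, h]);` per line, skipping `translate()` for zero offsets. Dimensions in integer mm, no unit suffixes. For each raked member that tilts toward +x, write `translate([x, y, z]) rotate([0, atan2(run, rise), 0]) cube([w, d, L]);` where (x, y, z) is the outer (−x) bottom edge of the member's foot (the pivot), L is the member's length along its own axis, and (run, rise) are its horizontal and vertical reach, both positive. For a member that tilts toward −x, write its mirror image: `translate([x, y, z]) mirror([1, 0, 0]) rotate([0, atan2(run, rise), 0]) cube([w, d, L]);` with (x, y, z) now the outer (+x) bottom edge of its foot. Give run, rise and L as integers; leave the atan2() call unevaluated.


translate([135, 0, 600]) cube([115, 1320, 81]);
translate([0, 41, 0]) rotate([0, atan2(135, 600), 0]) cube([44, 46, 615]);
translate([385, 41, 0]) mirror([1, 0, 0]) rotate([0, atan2(135, 600), 0]) cube([44, 46, 615]);
translate([0, 1233, 0]) rotate([0, atan2(135, 600), 0]) cube([44, 46, 615]);
translate([385, 1233, 0]) mirror([1, 0, 0]) rotate([0, atan2(135, 600), 0]) cube([44, 46, 615]);


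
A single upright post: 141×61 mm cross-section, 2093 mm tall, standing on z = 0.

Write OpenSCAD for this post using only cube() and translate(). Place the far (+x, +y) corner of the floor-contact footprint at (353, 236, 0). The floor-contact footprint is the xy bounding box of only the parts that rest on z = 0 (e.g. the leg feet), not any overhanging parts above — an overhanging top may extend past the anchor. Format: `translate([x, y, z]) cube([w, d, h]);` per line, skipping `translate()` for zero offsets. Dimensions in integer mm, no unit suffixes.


translate([212, 175, 0]) cube([141, 61, 2093]);


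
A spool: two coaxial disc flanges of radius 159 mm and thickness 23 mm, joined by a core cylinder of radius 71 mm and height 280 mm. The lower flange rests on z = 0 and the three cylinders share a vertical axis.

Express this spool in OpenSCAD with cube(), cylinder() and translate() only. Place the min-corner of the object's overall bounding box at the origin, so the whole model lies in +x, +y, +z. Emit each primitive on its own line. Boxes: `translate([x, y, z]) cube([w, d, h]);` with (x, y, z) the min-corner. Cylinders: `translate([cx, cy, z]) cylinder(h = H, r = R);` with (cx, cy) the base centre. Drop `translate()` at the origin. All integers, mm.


translate([159, 159, 0]) cylinder(h = 23, r = 159);
translate([159, 159, 23]) cylinder(h = 280, r = 71);
translate([159, 159, 303]) cylinder(h = 23, r = 159);


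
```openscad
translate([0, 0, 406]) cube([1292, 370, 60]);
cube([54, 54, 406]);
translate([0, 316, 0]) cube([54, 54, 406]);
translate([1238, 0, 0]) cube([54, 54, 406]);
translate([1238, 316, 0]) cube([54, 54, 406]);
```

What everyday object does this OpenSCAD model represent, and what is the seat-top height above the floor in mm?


A bench. The seat-top height is 466 mm.

A long slab on four corner posts — a bench. The slab sits at z = 406 with thickness 60, so the top is 406 + 60 = 466 mm.


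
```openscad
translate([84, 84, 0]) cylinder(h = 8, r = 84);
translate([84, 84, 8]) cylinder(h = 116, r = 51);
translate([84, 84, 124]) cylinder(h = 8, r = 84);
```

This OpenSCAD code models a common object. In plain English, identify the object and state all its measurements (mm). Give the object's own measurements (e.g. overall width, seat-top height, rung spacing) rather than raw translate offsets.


A spool: two coaxial disc flanges of radius 84 mm and thickness 8 mm, joined by a core cylinder of radius 51 mm and height 116 mm. The lower flange rests on z = 0 and the three cylinders share a vertical axis.


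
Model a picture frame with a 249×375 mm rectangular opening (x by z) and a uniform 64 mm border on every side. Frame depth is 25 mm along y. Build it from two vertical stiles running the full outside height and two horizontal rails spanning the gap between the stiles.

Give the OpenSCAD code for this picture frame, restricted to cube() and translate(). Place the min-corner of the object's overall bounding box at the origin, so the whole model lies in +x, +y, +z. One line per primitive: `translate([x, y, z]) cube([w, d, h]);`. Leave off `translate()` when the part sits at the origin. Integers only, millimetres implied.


cube([64, 25, 503]);
translate([313, 0, 0]) cube([64, 25, 503]);
translate([64, 0, 0]) cube([249, 25, 64]);
translate([64, 0, 439]) cube([249, 25, 64]);


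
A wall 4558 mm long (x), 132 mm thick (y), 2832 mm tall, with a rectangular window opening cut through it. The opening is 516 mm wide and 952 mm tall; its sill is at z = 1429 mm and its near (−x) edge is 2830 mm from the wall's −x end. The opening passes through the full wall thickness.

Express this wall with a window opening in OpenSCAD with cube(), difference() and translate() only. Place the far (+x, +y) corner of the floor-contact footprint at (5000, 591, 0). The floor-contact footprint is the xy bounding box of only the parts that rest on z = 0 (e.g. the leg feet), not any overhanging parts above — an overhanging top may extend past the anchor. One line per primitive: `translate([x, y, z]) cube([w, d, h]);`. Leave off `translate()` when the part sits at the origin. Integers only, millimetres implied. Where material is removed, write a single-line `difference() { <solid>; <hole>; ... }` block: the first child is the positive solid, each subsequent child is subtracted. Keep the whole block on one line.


difference() { translate([442, 459, 0]) cube([4558, 132, 2832]); translate([3272, 459, 1429]) cube([516, 132, 952]); }


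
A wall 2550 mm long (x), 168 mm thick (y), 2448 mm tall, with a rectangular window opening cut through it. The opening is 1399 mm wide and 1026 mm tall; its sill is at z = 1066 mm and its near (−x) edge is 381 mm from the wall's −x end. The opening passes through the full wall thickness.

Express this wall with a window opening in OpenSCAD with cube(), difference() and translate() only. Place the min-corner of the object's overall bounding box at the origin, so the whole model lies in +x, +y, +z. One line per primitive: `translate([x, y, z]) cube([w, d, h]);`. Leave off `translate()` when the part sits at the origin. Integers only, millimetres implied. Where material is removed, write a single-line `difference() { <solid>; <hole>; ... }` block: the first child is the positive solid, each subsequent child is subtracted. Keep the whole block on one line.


difference() { cube([2550, 168, 2448]); translate([381, 0, 1066]) cube([1399, 168, 1026]); }


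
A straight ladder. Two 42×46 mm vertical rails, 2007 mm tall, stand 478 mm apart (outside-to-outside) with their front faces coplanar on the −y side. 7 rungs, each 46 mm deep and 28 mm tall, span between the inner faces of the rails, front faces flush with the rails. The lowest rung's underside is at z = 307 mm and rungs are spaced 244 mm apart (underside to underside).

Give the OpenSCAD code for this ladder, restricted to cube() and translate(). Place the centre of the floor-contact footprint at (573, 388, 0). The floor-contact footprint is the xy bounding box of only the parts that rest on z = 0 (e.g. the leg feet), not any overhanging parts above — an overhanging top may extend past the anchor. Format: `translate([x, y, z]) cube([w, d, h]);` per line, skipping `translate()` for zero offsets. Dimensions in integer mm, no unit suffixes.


translate([334, 365, 0]) cube([42, 46, 2007]);
translate([770, 365, 0]) cube([42, 46, 2007]);
translate([376, 365, 307]) cube([394, 46, 28]);
translate([376, 365, 551]) cube([394, 46, 28]);
translate([376, 365, 795]) cube([394, 46, 28]);
translate([376, 365, 1039]) cube([394, 46, 28]);
translate([376, 365, 1283]) cube([394, 46, 28]);
translate([376, 365, 1527]) cube([394, 46, 28]);
translate([376, 365, 1771]) cube([394, 46, 28]);


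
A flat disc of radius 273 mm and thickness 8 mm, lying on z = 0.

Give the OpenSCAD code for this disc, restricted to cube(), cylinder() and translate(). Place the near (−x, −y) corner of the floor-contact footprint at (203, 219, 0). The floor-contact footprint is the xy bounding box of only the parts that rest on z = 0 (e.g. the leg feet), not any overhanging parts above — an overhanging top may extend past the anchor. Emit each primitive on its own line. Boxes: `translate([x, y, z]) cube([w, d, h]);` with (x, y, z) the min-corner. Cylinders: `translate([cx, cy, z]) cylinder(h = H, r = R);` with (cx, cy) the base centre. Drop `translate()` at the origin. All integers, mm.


translate([476, 492, 0]) cylinder(h = 8, r = 273);


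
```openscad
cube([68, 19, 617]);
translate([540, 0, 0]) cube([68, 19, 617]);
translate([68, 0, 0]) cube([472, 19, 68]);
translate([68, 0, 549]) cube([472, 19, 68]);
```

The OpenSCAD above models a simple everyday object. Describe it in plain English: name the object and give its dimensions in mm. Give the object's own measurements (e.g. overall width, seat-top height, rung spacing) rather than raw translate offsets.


A rectangular picture frame lying in the x–z plane (depth along y). The opening is 472 mm wide (x) by 481 mm tall (z), surrounded by a border 68 mm wide on all four sides. The frame is 19 mm deep and is made of two full-height vertical stiles with two horizontal rails fitted between them.


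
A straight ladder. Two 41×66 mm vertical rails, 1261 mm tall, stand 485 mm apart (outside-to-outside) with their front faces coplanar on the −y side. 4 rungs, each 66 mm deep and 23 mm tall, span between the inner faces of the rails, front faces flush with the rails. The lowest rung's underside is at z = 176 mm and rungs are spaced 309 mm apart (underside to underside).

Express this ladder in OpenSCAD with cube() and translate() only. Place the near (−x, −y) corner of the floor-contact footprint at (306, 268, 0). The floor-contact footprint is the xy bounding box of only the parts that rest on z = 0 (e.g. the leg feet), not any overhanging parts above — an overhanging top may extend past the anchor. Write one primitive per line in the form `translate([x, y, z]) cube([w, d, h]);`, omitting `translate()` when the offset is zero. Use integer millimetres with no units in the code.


translate([306, 268, 0]) cube([41, 66, 1261]);
translate([750, 268, 0]) cube([41, 66, 1261]);
translate([347, 268, 176]) cube([403, 66, 23]);
translate([347, 268, 485]) cube([403, 66, 23]);
translate([347, 268, 794]) cube([403, 66, 23]);
translate([347, 268, 1103]) cube([403, 66, 23]);


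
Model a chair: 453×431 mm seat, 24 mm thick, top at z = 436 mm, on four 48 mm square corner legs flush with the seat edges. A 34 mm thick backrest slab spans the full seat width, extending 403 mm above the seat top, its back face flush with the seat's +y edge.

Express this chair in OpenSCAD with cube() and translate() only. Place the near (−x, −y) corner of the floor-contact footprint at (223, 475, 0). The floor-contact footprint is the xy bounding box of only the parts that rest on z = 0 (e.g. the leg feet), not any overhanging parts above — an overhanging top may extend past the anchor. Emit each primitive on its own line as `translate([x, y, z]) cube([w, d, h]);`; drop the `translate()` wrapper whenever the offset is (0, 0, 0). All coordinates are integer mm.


translate([223, 475, 412]) cube([453, 431, 24]);
translate([223, 475, 0]) cube([48, 48, 412]);
translate([628, 475, 0]) cube([48, 48, 412]);
translate([223, 858, 0]) cube([48, 48, 412]);
translate([628, 858, 0]) cube([48, 48, 412]);
translate([223, 872, 436]) cube([453, 34, 403]);
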